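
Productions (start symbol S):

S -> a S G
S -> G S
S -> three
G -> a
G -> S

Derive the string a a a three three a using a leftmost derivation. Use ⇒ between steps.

S ⇒ G S   [S -> G S]
G S ⇒ a S   [G -> a]
a S ⇒ a a S G   [S -> a S G]
a a S G ⇒ a a G S G   [S -> G S]
a a G S G ⇒ a a S S G   [G -> S]
a a S S G ⇒ a a G S S G   [S -> G S]
a a G S S G ⇒ a a a S S G   [G -> a]
a a a S S G ⇒ a a a three S G   [S -> three]
a a a three S G ⇒ a a a three three G   [S -> three]
a a a three three G ⇒ a a a three three a   [G -> a]

S ⇒ G S ⇒ a S ⇒ a a S G ⇒ a a G S G ⇒ a a S S G ⇒ a a G S S G ⇒ a a a S S G ⇒ a a a three S G ⇒ a a a three three G ⇒ a a a three three a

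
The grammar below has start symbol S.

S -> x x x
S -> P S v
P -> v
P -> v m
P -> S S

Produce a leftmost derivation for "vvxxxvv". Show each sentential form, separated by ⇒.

S ⇒ PSv   [S -> P S v]
PSv ⇒ vSv   [P -> v]
vSv ⇒ vPSvv   [S -> P S v]
vPSvv ⇒ vvSvv   [P -> v]
vvSvv ⇒ vvxxxvv   [S -> x x x]

S ⇒ PSv ⇒ vSv ⇒ vPSvv ⇒ vvSvv ⇒ vvxxxvv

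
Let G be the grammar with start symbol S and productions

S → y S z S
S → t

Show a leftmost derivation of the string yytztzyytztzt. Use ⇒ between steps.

S ⇒ ySzS   [S → y S z S]
ySzS ⇒ yySzSzS   [S → y S z S]
yySzSzS ⇒ yytzSzS   [S → t]
yytzSzS ⇒ yytztzS   [S → t]
yytztzS ⇒ yytztzySzS   [S → y S z S]
yytztzySzS ⇒ yytztzyySzSzS   [S → y S z S]
yytztzyySzSzS ⇒ yytztzyytzSzS   [S → t]
yytztzyytzSzS ⇒ yytztzyytztzS   [S → t]
yytztzyytztzS ⇒ yytztzyytztzt   [S → t]

S ⇒ ySzS ⇒ yySzSzS ⇒ yytzSzS ⇒ yytztzS ⇒ yytztzySzS ⇒ yytztzyySzSzS ⇒ yytztzyytzSzS ⇒ yytztzyytztzS ⇒ yytztzyytztzt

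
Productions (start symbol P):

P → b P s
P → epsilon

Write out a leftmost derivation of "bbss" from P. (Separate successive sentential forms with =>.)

P => bPs => bbPss => bbss

P => bPs   [P → b P s]
bPs => bbPss   [P → b P s]
bbPss => bbss   [P → epsilon]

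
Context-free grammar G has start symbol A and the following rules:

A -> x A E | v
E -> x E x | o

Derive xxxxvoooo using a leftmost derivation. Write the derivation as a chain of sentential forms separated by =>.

A => xAE => xxAEE => xxxAEEE => xxxxAEEEE => xxxxvEEEE => xxxxvoEEE => xxxxvooEE => xxxxvoooE => xxxxvoooo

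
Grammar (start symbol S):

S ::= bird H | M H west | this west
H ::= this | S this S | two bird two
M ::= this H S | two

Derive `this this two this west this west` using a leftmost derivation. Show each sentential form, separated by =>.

S => M H west => this H S H west => this this S H west => this this M H west H west => this this two H west H west => this this two this west H west => this this two this west this west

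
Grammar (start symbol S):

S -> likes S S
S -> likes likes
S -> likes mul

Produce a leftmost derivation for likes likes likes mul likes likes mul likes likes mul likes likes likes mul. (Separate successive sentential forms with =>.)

S => likes S S => likes likes S S S => likes likes likes mul S S => likes likes likes mul likes S S S => likes likes likes mul likes likes mul S S => likes likes likes mul likes likes mul likes S S S => likes likes likes mul likes likes mul likes likes mul S S => likes likes likes mul likes likes mul likes likes mul likes likes S => likes likes likes mul likes likes mul likes likes mul likes likes likes mul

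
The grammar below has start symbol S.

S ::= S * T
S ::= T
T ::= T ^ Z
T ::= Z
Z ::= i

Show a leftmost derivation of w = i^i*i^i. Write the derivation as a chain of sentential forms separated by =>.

S => S*T => T*T => T^Z*T => Z^Z*T => i^Z*T => i^i*T => i^i*T^Z => i^i*Z^Z => i^i*i^Z => i^i*i^i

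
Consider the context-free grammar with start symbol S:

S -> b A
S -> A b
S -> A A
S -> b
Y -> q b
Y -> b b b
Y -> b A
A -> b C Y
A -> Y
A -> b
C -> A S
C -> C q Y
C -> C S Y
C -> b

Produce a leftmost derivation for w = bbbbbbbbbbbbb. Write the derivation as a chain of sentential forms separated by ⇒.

S ⇒ Ab ⇒ bCYb ⇒ bCSYYb ⇒ bASSYYb ⇒ bYSSYYb ⇒ bbbbSSYYb ⇒ bbbbbSYYb ⇒ bbbbbbYYb ⇒ bbbbbbbbbYb ⇒ bbbbbbbbbbbbb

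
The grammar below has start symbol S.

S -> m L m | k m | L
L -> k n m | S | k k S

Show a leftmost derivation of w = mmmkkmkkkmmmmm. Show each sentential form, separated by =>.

S => mLm => mSm => mmLmm => mmSmm => mmmLmmm => mmmkkSmmm => mmmkkmLmmmm => mmmkkmkkSmmmm => mmmkkmkkkmmmmm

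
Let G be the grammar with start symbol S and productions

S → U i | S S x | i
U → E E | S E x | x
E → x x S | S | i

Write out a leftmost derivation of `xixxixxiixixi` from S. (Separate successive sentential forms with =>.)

S => Ui   [S → U i]
Ui => SExi   [U → S E x]
SExi => UiExi   [S → U i]
UiExi => xiExi   [U → x]
xiExi => xixxSxi   [E → x x S]
xixxSxi => xixxUixi   [S → U i]
xixxUixi => xixxEEixi   [U → E E]
xixxEEixi => xixxiEixi   [E → i]
xixxiEixi => xixxixxSixi   [E → x x S]
xixxixxSixi => xixxixxSSxixi   [S → S S x]
xixxixxSSxixi => xixxixxiSxixi   [S → i]
xixxixxiSxixi => xixxixxiixixi   [S → i]

S => Ui => SExi => UiExi => xiExi => xixxSxi => xixxUixi => xixxEEixi => xixxiEixi => xixxixxSixi => xixxixxSSxixi => xixxixxiSxixi => xixxixxiixixi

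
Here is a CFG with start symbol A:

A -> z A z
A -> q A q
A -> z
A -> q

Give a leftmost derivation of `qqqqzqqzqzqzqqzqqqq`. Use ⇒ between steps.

A ⇒ qAq   [A -> q A q]
qAq ⇒ qqAqq   [A -> q A q]
qqAqq ⇒ qqqAqqq   [A -> q A q]
qqqAqqq ⇒ qqqqAqqqq   [A -> q A q]
qqqqAqqqq ⇒ qqqqzAzqqqq   [A -> z A z]
qqqqzAzqqqq ⇒ qqqqzqAqzqqqq   [A -> q A q]
qqqqzqAqzqqqq ⇒ qqqqzqqAqqzqqqq   [A -> q A q]
qqqqzqqAqqzqqqq ⇒ qqqqzqqzAzqqzqqqq   [A -> z A z]
qqqqzqqzAzqqzqqqq ⇒ qqqqzqqzqAqzqqzqqqq   [A -> q A q]
qqqqzqqzqAqzqqzqqqq ⇒ qqqqzqqzqzqzqqzqqqq   [A -> z]

A⇒qAq⇒qqAqq⇒qqqAqqq⇒qqqqAqqqq⇒qqqqzAzqqqq⇒qqqqzqAqzqqqq⇒qqqqzqqAqqzqqqq⇒qqqqzqqzAzqqzqqqq⇒qqqqzqqzqAqzqqzqqqq⇒qqqqzqqzqzqzqqzqqqq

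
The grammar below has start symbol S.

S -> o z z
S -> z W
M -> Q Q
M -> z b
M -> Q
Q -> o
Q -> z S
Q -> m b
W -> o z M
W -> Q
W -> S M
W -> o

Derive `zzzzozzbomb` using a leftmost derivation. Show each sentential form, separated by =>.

S=>zW=>zQ=>zzS=>zzzW=>zzzSM=>zzzzWM=>zzzzozMM=>zzzzozzbM=>zzzzozzbQQ=>zzzzozzboQ=>zzzzozzbomb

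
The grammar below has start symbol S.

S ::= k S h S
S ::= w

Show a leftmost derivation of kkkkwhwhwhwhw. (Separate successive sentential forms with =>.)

S => kShS   [S ::= k S h S]
kShS => kkShShS   [S ::= k S h S]
kkShShS => kkkShShShS   [S ::= k S h S]
kkkShShShS => kkkkShShShShS   [S ::= k S h S]
kkkkShShShShS => kkkkwhShShShS   [S ::= w]
kkkkwhShShShS => kkkkwhwhShShS   [S ::= w]
kkkkwhwhShShS => kkkkwhwhwhShS   [S ::= w]
kkkkwhwhwhShS => kkkkwhwhwhwhS   [S ::= w]
kkkkwhwhwhwhS => kkkkwhwhwhwhw   [S ::= w]

S => kShS => kkShShS => kkkShShShS => kkkkShShShShS => kkkkwhShShShS => kkkkwhwhShShS => kkkkwhwhwhShS => kkkkwhwhwhwhS => kkkkwhwhwhwhw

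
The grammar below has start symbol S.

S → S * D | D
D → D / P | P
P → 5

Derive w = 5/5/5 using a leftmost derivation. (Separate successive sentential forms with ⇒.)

S⇒D⇒D/P⇒D/P/P⇒P/P/P⇒5/P/P⇒5/5/P⇒5/5/5

S ⇒ D   [S → D]
D ⇒ D/P   [D → D / P]
D/P ⇒ D/P/P   [D → D / P]
D/P/P ⇒ P/P/P   [D → P]
P/P/P ⇒ 5/P/P   [P → 5]
5/P/P ⇒ 5/5/P   [P → 5]
5/5/P ⇒ 5/5/5   [P → 5]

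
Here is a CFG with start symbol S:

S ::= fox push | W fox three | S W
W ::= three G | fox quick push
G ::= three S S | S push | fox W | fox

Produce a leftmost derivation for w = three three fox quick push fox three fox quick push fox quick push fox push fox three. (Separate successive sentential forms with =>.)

S => W fox three => three G fox three => three three S S fox three => three three S W S fox three => three three S W W S fox three => three three W fox three W W S fox three => three three fox quick push fox three W W S fox three => three three fox quick push fox three fox quick push W S fox three => three three fox quick push fox three fox quick push fox quick push S fox three => three three fox quick push fox three fox quick push fox quick push fox push fox three

S => W fox three   [S ::= W fox three]
W fox three => three G fox three   [W ::= three G]
three G fox three => three three S S fox three   [G ::= three S S]
three three S S fox three => three three S W S fox three   [S ::= S W]
three three S W S fox three => three three S W W S fox three   [S ::= S W]
three three S W W S fox three => three three W fox three W W S fox three   [S ::= W fox three]
three three W fox three W W S fox three => three three fox quick push fox three W W S fox three   [W ::= fox quick push]
three three fox quick push fox three W W S fox three => three three fox quick push fox three fox quick push W S fox three   [W ::= fox quick push]
three three fox quick push fox three fox quick push W S fox three => three three fox quick push fox three fox quick push fox quick push S fox three   [W ::= fox quick push]
three three fox quick push fox three fox quick push fox quick push S fox three => three three fox quick push fox three fox quick push fox quick push fox push fox three   [S ::= fox push]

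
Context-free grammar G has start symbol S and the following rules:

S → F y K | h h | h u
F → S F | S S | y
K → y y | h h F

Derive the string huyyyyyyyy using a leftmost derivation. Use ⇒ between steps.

S ⇒ FyK ⇒ SFyK ⇒ FyKFyK ⇒ SFyKFyK ⇒ huFyKFyK ⇒ huyyKFyK ⇒ huyyyyFyK ⇒ huyyyyyyK ⇒ huyyyyyyyy

S ⇒ FyK   [S → F y K]
FyK ⇒ SFyK   [F → S F]
SFyK ⇒ FyKFyK   [S → F y K]
FyKFyK ⇒ SFyKFyK   [F → S F]
SFyKFyK ⇒ huFyKFyK   [S → h u]
huFyKFyK ⇒ huyyKFyK   [F → y]
huyyKFyK ⇒ huyyyyFyK   [K → y y]
huyyyyFyK ⇒ huyyyyyyK   [F → y]
huyyyyyyK ⇒ huyyyyyyyy   [K → y y]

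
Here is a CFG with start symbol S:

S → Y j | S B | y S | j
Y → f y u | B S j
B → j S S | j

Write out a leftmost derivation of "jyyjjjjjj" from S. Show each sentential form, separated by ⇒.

S⇒SB⇒YjB⇒BSjjB⇒jSSSjjB⇒jySSSjjB⇒jyySSSjjB⇒jyyjSSjjB⇒jyyjjSjjB⇒jyyjjjjjB⇒jyyjjjjjj

S ⇒ SB   [S → S B]
SB ⇒ YjB   [S → Y j]
YjB ⇒ BSjjB   [Y → B S j]
BSjjB ⇒ jSSSjjB   [B → j S S]
jSSSjjB ⇒ jySSSjjB   [S → y S]
jySSSjjB ⇒ jyySSSjjB   [S → y S]
jyySSSjjB ⇒ jyyjSSjjB   [S → j]
jyyjSSjjB ⇒ jyyjjSjjB   [S → j]
jyyjjSjjB ⇒ jyyjjjjjB   [S → j]
jyyjjjjjB ⇒ jyyjjjjjj   [B → j]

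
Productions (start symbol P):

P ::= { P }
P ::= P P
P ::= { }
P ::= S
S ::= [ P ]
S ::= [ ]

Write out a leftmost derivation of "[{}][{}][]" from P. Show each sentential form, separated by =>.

P => PP => PPP => SPP => [P]PP => [{}]PP => [{}]SP => [{}][P]P => [{}][{}]P => [{}][{}]S => [{}][{}][]

P => PP   [P ::= P P]
PP => PPP   [P ::= P P]
PPP => SPP   [P ::= S]
SPP => [P]PP   [S ::= [ P ]]
[P]PP => [{}]PP   [P ::= { }]
[{}]PP => [{}]SP   [P ::= S]
[{}]SP => [{}][P]P   [S ::= [ P ]]
[{}][P]P => [{}][{}]P   [P ::= { }]
[{}][{}]P => [{}][{}]S   [P ::= S]
[{}][{}]S => [{}][{}][]   [S ::= [ ]]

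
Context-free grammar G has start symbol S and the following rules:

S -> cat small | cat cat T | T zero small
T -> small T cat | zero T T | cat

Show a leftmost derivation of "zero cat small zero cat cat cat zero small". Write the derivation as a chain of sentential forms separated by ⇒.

S ⇒ T zero small ⇒ zero T T zero small ⇒ zero cat T zero small ⇒ zero cat small T cat zero small ⇒ zero cat small zero T T cat zero small ⇒ zero cat small zero cat T cat zero small ⇒ zero cat small zero cat cat cat zero small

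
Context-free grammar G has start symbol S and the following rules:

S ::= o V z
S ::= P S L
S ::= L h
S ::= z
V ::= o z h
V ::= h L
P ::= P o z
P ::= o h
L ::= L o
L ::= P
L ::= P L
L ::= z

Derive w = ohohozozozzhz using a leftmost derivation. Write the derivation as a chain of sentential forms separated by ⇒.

S⇒PSL⇒ohSL⇒ohLhL⇒ohPLhL⇒ohPozLhL⇒ohPozozLhL⇒ohPozozozLhL⇒ohohozozozLhL⇒ohohozozozzhL⇒ohohozozozzhz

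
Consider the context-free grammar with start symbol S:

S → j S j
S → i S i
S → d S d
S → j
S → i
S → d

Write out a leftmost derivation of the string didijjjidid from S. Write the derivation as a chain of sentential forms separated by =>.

S => dSd => diSid => didSdid => didiSidid => didijSjidid => didijjjidid

S => dSd   [S → d S d]
dSd => diSid   [S → i S i]
diSid => didSdid   [S → d S d]
didSdid => didiSidid   [S → i S i]
didiSidid => didijSjidid   [S → j S j]
didijSjidid => didijjjidid   [S → j]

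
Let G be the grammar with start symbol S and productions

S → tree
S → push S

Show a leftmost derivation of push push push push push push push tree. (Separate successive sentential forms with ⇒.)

S ⇒ push S ⇒ push push S ⇒ push push push S ⇒ push push push push S ⇒ push push push push push S ⇒ push push push push push push S ⇒ push push push push push push push S ⇒ push push push push push push push tree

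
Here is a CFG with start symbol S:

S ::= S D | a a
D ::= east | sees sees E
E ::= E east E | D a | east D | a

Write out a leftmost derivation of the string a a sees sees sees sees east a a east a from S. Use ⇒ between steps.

S ⇒ S D   [S ::= S D]
S D ⇒ a a D   [S ::= a a]
a a D ⇒ a a sees sees E   [D ::= sees sees E]
a a sees sees E ⇒ a a sees sees E east E   [E ::= E east E]
a a sees sees E east E ⇒ a a sees sees D a east E   [E ::= D a]
a a sees sees D a east E ⇒ a a sees sees sees sees E a east E   [D ::= sees sees E]
a a sees sees sees sees E a east E ⇒ a a sees sees sees sees D a a east E   [E ::= D a]
a a sees sees sees sees D a a east E ⇒ a a sees sees sees sees east a a east E   [D ::= east]
a a sees sees sees sees east a a east E ⇒ a a sees sees sees sees east a a east a   [E ::= a]

S ⇒ S D ⇒ a a D ⇒ a a sees sees E ⇒ a a sees sees E east E ⇒ a a sees sees D a east E ⇒ a a sees sees sees sees E a east E ⇒ a a sees sees sees sees D a a east E ⇒ a a sees sees sees sees east a a east E ⇒ a a sees sees sees sees east a a east a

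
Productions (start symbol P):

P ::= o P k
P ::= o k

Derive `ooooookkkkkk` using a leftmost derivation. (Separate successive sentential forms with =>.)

P => oPk   [P ::= o P k]
oPk => ooPkk   [P ::= o P k]
ooPkk => oooPkkk   [P ::= o P k]
oooPkkk => ooooPkkkk   [P ::= o P k]
ooooPkkkk => oooooPkkkkk   [P ::= o P k]
oooooPkkkkk => ooooookkkkkk   [P ::= o k]

P=>oPk=>ooPkk=>oooPkkk=>ooooPkkkk=>oooooPkkkkk=>ooooookkkkkk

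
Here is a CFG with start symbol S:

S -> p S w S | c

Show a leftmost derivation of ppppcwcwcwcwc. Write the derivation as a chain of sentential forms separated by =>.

S => pSwS   [S -> p S w S]
pSwS => ppSwSwS   [S -> p S w S]
ppSwSwS => pppSwSwSwS   [S -> p S w S]
pppSwSwSwS => ppppSwSwSwSwS   [S -> p S w S]
ppppSwSwSwSwS => ppppcwSwSwSwS   [S -> c]
ppppcwSwSwSwS => ppppcwcwSwSwS   [S -> c]
ppppcwcwSwSwS => ppppcwcwcwSwS   [S -> c]
ppppcwcwcwSwS => ppppcwcwcwcwS   [S -> c]
ppppcwcwcwcwS => ppppcwcwcwcwc   [S -> c]

S => pSwS => ppSwSwS => pppSwSwSwS => ppppSwSwSwSwS => ppppcwSwSwSwS => ppppcwcwSwSwS => ppppcwcwcwSwS => ppppcwcwcwcwS => ppppcwcwcwcwc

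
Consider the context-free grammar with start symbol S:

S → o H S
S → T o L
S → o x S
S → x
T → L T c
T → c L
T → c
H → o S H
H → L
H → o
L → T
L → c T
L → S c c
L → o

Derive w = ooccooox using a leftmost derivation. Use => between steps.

S => oHS   [S → o H S]
oHS => ooSHS   [H → o S H]
ooSHS => ooToLHS   [S → T o L]
ooToLHS => oocLoLHS   [T → c L]
oocLoLHS => oocToLHS   [L → T]
oocToLHS => ooccoLHS   [T → c]
ooccoLHS => ooccooHS   [L → o]
ooccooHS => ooccoooS   [H → o]
ooccoooS => ooccooox   [S → x]

S => oHS => ooSHS => ooToLHS => oocLoLHS => oocToLHS => ooccoLHS => ooccooHS => ooccoooS => ooccooox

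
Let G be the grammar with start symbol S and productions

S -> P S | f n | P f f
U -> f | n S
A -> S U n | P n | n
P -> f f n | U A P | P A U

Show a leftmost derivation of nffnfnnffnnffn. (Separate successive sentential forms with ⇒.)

S ⇒ PS   [S -> P S]
PS ⇒ PAUS   [P -> P A U]
PAUS ⇒ UAPAUS   [P -> U A P]
UAPAUS ⇒ nSAPAUS   [U -> n S]
nSAPAUS ⇒ nPSAPAUS   [S -> P S]
nPSAPAUS ⇒ nffnSAPAUS   [P -> f f n]
nffnSAPAUS ⇒ nffnfnAPAUS   [S -> f n]
nffnfnAPAUS ⇒ nffnfnnPAUS   [A -> n]
nffnfnnPAUS ⇒ nffnfnnffnAUS   [P -> f f n]
nffnfnnffnAUS ⇒ nffnfnnffnnUS   [A -> n]
nffnfnnffnnUS ⇒ nffnfnnffnnfS   [U -> f]
nffnfnnffnnfS ⇒ nffnfnnffnnffn   [S -> f n]

S⇒PS⇒PAUS⇒UAPAUS⇒nSAPAUS⇒nPSAPAUS⇒nffnSAPAUS⇒nffnfnAPAUS⇒nffnfnnPAUS⇒nffnfnnffnAUS⇒nffnfnnffnnUS⇒nffnfnnffnnfS⇒nffnfnnffnnffn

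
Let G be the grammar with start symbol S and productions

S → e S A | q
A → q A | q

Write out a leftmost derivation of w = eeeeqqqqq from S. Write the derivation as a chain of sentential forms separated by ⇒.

S⇒eSA⇒eeSAA⇒eeeSAAA⇒eeeeSAAAA⇒eeeeqAAAA⇒eeeeqqAAA⇒eeeeqqqAA⇒eeeeqqqqA⇒eeeeqqqqq

S ⇒ eSA   [S → e S A]
eSA ⇒ eeSAA   [S → e S A]
eeSAA ⇒ eeeSAAA   [S → e S A]
eeeSAAA ⇒ eeeeSAAAA   [S → e S A]
eeeeSAAAA ⇒ eeeeqAAAA   [S → q]
eeeeqAAAA ⇒ eeeeqqAAA   [A → q]
eeeeqqAAA ⇒ eeeeqqqAA   [A → q]
eeeeqqqAA ⇒ eeeeqqqqA   [A → q]
eeeeqqqqA ⇒ eeeeqqqqq   [A → q]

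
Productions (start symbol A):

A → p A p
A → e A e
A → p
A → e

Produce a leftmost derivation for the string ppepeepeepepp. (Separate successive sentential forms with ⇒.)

A ⇒ pAp   [A → p A p]
pAp ⇒ ppApp   [A → p A p]
ppApp ⇒ ppeAepp   [A → e A e]
ppeAepp ⇒ ppepApepp   [A → p A p]
ppepApepp ⇒ ppepeAepepp   [A → e A e]
ppepeAepepp ⇒ ppepeeAeepepp   [A → e A e]
ppepeeAeepepp ⇒ ppepeepeepepp   [A → p]

A⇒pAp⇒ppApp⇒ppeAepp⇒ppepApepp⇒ppepeAepepp⇒ppepeeAeepepp⇒ppepeepeepepp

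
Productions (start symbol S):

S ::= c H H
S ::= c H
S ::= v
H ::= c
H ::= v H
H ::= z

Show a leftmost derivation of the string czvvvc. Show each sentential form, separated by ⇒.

S ⇒ cHH   [S ::= c H H]
cHH ⇒ czH   [H ::= z]
czH ⇒ czvH   [H ::= v H]
czvH ⇒ czvvH   [H ::= v H]
czvvH ⇒ czvvvH   [H ::= v H]
czvvvH ⇒ czvvvc   [H ::= c]

S ⇒ cHH ⇒ czH ⇒ czvH ⇒ czvvH ⇒ czvvvH ⇒ czvvvc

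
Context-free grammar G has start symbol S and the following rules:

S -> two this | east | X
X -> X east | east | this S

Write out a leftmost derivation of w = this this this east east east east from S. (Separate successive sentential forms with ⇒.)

S ⇒ X ⇒ X east ⇒ this S east ⇒ this X east ⇒ this this S east ⇒ this this X east ⇒ this this X east east ⇒ this this X east east east ⇒ this this this S east east east ⇒ this this this east east east east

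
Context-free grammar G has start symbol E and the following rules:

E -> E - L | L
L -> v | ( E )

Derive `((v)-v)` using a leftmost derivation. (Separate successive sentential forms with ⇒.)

E⇒L⇒(E)⇒(E-L)⇒(L-L)⇒((E)-L)⇒((L)-L)⇒((v)-L)⇒((v)-v)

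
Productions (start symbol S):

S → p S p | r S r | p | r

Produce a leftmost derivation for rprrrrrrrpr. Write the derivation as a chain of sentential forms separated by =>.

S => rSr => rpSpr => rprSrpr => rprrSrrpr => rprrrSrrrpr => rprrrrrrrpr

S => rSr   [S → r S r]
rSr => rpSpr   [S → p S p]
rpSpr => rprSrpr   [S → r S r]
rprSrpr => rprrSrrpr   [S → r S r]
rprrSrrpr => rprrrSrrrpr   [S → r S r]
rprrrSrrrpr => rprrrrrrrpr   [S → r]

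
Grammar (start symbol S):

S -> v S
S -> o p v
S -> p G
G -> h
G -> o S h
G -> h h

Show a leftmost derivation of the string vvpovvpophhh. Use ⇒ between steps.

S⇒vS⇒vvS⇒vvpG⇒vvpoSh⇒vvpovSh⇒vvpovvSh⇒vvpovvpGh⇒vvpovvpoShh⇒vvpovvpopGhh⇒vvpovvpophhh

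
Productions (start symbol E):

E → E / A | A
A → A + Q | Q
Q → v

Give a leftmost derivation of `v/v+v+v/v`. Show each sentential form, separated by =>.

E => E/A => E/A/A => A/A/A => Q/A/A => v/A/A => v/A+Q/A => v/A+Q+Q/A => v/Q+Q+Q/A => v/v+Q+Q/A => v/v+v+Q/A => v/v+v+v/A => v/v+v+v/Q => v/v+v+v/v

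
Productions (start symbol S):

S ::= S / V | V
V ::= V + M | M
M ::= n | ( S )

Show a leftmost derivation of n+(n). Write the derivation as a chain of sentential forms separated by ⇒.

S ⇒ V ⇒ V+M ⇒ M+M ⇒ n+M ⇒ n+(S) ⇒ n+(V) ⇒ n+(M) ⇒ n+(n)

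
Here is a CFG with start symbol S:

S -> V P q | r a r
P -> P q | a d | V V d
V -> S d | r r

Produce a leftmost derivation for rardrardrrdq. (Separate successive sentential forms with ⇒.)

S ⇒ VPq ⇒ SdPq ⇒ rardPq ⇒ rardVVdq ⇒ rardSdVdq ⇒ rardrardVdq ⇒ rardrardrrdq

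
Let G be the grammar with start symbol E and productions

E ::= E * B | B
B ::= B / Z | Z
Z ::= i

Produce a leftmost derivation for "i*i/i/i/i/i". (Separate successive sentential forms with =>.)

E => E*B => B*B => Z*B => i*B => i*B/Z => i*B/Z/Z => i*B/Z/Z/Z => i*B/Z/Z/Z/Z => i*Z/Z/Z/Z/Z => i*i/Z/Z/Z/Z => i*i/i/Z/Z/Z => i*i/i/i/Z/Z => i*i/i/i/i/Z => i*i/i/i/i/i

E => E*B   [E ::= E * B]
E*B => B*B   [E ::= B]
B*B => Z*B   [B ::= Z]
Z*B => i*B   [Z ::= i]
i*B => i*B/Z   [B ::= B / Z]
i*B/Z => i*B/Z/Z   [B ::= B / Z]
i*B/Z/Z => i*B/Z/Z/Z   [B ::= B / Z]
i*B/Z/Z/Z => i*B/Z/Z/Z/Z   [B ::= B / Z]
i*B/Z/Z/Z/Z => i*Z/Z/Z/Z/Z   [B ::= Z]
i*Z/Z/Z/Z/Z => i*i/Z/Z/Z/Z   [Z ::= i]
i*i/Z/Z/Z/Z => i*i/i/Z/Z/Z   [Z ::= i]
i*i/i/Z/Z/Z => i*i/i/i/Z/Z   [Z ::= i]
i*i/i/i/Z/Z => i*i/i/i/i/Z   [Z ::= i]
i*i/i/i/i/Z => i*i/i/i/i/i   [Z ::= i]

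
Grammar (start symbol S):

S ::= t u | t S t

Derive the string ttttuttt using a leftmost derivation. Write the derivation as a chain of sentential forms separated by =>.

S => tSt   [S ::= t S t]
tSt => ttStt   [S ::= t S t]
ttStt => tttSttt   [S ::= t S t]
tttSttt => ttttuttt   [S ::= t u]

S=>tSt=>ttStt=>tttSttt=>ttttuttt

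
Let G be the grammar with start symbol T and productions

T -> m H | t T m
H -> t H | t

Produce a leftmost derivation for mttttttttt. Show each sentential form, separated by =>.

T=>mH=>mtH=>mttH=>mtttH=>mttttH=>mtttttH=>mttttttH=>mtttttttH=>mttttttttH=>mttttttttt

T => mH   [T -> m H]
mH => mtH   [H -> t H]
mtH => mttH   [H -> t H]
mttH => mtttH   [H -> t H]
mtttH => mttttH   [H -> t H]
mttttH => mtttttH   [H -> t H]
mtttttH => mttttttH   [H -> t H]
mttttttH => mtttttttH   [H -> t H]
mtttttttH => mttttttttH   [H -> t H]
mttttttttH => mttttttttt   [H -> t]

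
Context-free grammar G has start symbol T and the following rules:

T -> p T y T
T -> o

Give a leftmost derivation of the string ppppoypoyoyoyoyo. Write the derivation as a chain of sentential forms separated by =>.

T => pTyT   [T -> p T y T]
pTyT => ppTyTyT   [T -> p T y T]
ppTyTyT => pppTyTyTyT   [T -> p T y T]
pppTyTyTyT => ppppTyTyTyTyT   [T -> p T y T]
ppppTyTyTyTyT => ppppoyTyTyTyT   [T -> o]
ppppoyTyTyTyT => ppppoypTyTyTyTyT   [T -> p T y T]
ppppoypTyTyTyTyT => ppppoypoyTyTyTyT   [T -> o]
ppppoypoyTyTyTyT => ppppoypoyoyTyTyT   [T -> o]
ppppoypoyoyTyTyT => ppppoypoyoyoyTyT   [T -> o]
ppppoypoyoyoyTyT => ppppoypoyoyoyoyT   [T -> o]
ppppoypoyoyoyoyT => ppppoypoyoyoyoyo   [T -> o]

T => pTyT => ppTyTyT => pppTyTyTyT => ppppTyTyTyTyT => ppppoyTyTyTyT => ppppoypTyTyTyTyT => ppppoypoyTyTyTyT => ppppoypoyoyTyTyT => ppppoypoyoyoyTyT => ppppoypoyoyoyoyT => ppppoypoyoyoyoyo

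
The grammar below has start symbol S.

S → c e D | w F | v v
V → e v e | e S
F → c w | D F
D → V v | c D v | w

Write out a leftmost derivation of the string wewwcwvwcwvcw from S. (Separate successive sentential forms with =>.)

S => wF   [S → w F]
wF => wDF   [F → D F]
wDF => wVvF   [D → V v]
wVvF => weSvF   [V → e S]
weSvF => wewFvF   [S → w F]
wewFvF => wewDFvF   [F → D F]
wewDFvF => wewwFvF   [D → w]
wewwFvF => wewwDFvF   [F → D F]
wewwDFvF => wewwcDvFvF   [D → c D v]
wewwcDvFvF => wewwcwvFvF   [D → w]
wewwcwvFvF => wewwcwvDFvF   [F → D F]
wewwcwvDFvF => wewwcwvwFvF   [D → w]
wewwcwvwFvF => wewwcwvwcwvF   [F → c w]
wewwcwvwcwvF => wewwcwvwcwvcw   [F → c w]

S => wF => wDF => wVvF => weSvF => wewFvF => wewDFvF => wewwFvF => wewwDFvF => wewwcDvFvF => wewwcwvFvF => wewwcwvDFvF => wewwcwvwFvF => wewwcwvwcwvF => wewwcwvwcwvcw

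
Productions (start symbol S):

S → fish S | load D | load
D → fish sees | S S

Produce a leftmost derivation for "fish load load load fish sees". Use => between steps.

S => fish S   [S → fish S]
fish S => fish load D   [S → load D]
fish load D => fish load S S   [D → S S]
fish load S S => fish load load S   [S → load]
fish load load S => fish load load load D   [S → load D]
fish load load load D => fish load load load fish sees   [D → fish sees]

S => fish S => fish load D => fish load S S => fish load load S => fish load load load D => fish load load load fish sees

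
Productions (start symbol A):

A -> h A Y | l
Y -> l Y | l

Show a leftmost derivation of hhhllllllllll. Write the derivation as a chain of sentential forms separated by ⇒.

A⇒hAY⇒hhAYY⇒hhhAYYY⇒hhhlYYY⇒hhhllYYY⇒hhhlllYY⇒hhhllllYY⇒hhhlllllYY⇒hhhllllllYY⇒hhhlllllllY⇒hhhllllllllY⇒hhhlllllllllY⇒hhhllllllllll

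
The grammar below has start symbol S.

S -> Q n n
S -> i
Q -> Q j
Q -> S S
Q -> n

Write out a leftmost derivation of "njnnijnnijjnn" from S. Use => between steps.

S=>Qnn=>Qjnn=>Qjjnn=>SSjjnn=>QnnSjjnn=>QjnnSjjnn=>SSjnnSjjnn=>QnnSjnnSjjnn=>QjnnSjnnSjjnn=>njnnSjnnSjjnn=>njnnijnnSjjnn=>njnnijnnijjnn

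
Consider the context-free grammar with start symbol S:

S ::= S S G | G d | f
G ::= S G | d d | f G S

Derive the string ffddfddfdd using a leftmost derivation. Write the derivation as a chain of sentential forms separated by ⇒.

S ⇒ SSG   [S ::= S S G]
SSG ⇒ SSGSG   [S ::= S S G]
SSGSG ⇒ SSGSGSG   [S ::= S S G]
SSGSGSG ⇒ fSGSGSG   [S ::= f]
fSGSGSG ⇒ ffGSGSG   [S ::= f]
ffGSGSG ⇒ ffddSGSG   [G ::= d d]
ffddSGSG ⇒ ffddfGSG   [S ::= f]
ffddfGSG ⇒ ffddfddSG   [G ::= d d]
ffddfddSG ⇒ ffddfddfG   [S ::= f]
ffddfddfG ⇒ ffddfddfdd   [G ::= d d]

S ⇒ SSG ⇒ SSGSG ⇒ SSGSGSG ⇒ fSGSGSG ⇒ ffGSGSG ⇒ ffddSGSG ⇒ ffddfGSG ⇒ ffddfddSG ⇒ ffddfddfG ⇒ ffddfddfdd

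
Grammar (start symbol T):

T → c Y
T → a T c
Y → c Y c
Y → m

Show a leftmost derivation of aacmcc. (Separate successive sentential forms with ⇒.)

T ⇒ aTc ⇒ aaTcc ⇒ aacYcc ⇒ aacmcc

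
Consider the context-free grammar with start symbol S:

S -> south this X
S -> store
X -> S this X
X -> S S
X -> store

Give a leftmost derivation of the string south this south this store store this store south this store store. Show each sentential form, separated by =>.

S => south this X => south this S this X => south this south this X this X => south this south this S S this X => south this south this store S this X => south this south this store store this X => south this south this store store this S S => south this south this store store this store S => south this south this store store this store south this X => south this south this store store this store south this S S => south this south this store store this store south this store S => south this south this store store this store south this store store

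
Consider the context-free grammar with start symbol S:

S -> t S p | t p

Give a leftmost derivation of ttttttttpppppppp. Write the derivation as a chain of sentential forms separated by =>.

S => tSp => ttSpp => tttSppp => ttttSpppp => tttttSppppp => ttttttSpppppp => tttttttSppppppp => ttttttttpppppppp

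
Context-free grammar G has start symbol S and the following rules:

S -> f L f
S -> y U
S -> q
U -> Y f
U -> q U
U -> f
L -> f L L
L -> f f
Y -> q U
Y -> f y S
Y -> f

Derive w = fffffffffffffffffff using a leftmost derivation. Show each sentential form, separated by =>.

S => fLf   [S -> f L f]
fLf => ffLLf   [L -> f L L]
ffLLf => fffLLLf   [L -> f L L]
fffLLLf => ffffLLLLf   [L -> f L L]
ffffLLLLf => fffffLLLLLf   [L -> f L L]
fffffLLLLLf => ffffffLLLLLLf   [L -> f L L]
ffffffLLLLLLf => ffffffffLLLLLf   [L -> f f]
ffffffffLLLLLf => ffffffffffLLLLf   [L -> f f]
ffffffffffLLLLf => ffffffffffffLLLf   [L -> f f]
ffffffffffffLLLf => ffffffffffffffLLf   [L -> f f]
ffffffffffffffLLf => ffffffffffffffffLf   [L -> f f]
ffffffffffffffffLf => fffffffffffffffffff   [L -> f f]

S=>fLf=>ffLLf=>fffLLLf=>ffffLLLLf=>fffffLLLLLf=>ffffffLLLLLLf=>ffffffffLLLLLf=>ffffffffffLLLLf=>ffffffffffffLLLf=>ffffffffffffffLLf=>ffffffffffffffffLf=>fffffffffffffffffff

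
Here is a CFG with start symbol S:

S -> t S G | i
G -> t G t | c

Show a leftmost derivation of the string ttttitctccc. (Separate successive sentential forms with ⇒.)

S ⇒ tSG ⇒ ttSGG ⇒ tttSGGG ⇒ ttttSGGGG ⇒ ttttiGGGG ⇒ ttttitGtGGG ⇒ ttttitctGGG ⇒ ttttitctcGG ⇒ ttttitctccG ⇒ ttttitctccc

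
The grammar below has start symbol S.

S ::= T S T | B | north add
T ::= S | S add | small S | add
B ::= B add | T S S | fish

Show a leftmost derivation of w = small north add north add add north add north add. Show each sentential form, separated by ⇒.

S ⇒ B   [S ::= B]
B ⇒ T S S   [B ::= T S S]
T S S ⇒ small S S S   [T ::= small S]
small S S S ⇒ small T S T S S   [S ::= T S T]
small T S T S S ⇒ small S S T S S   [T ::= S]
small S S T S S ⇒ small north add S T S S   [S ::= north add]
small north add S T S S ⇒ small north add north add T S S   [S ::= north add]
small north add north add T S S ⇒ small north add north add add S S   [T ::= add]
small north add north add add S S ⇒ small north add north add add north add S   [S ::= north add]
small north add north add add north add S ⇒ small north add north add add north add north add   [S ::= north add]

S ⇒ B ⇒ T S S ⇒ small S S S ⇒ small T S T S S ⇒ small S S T S S ⇒ small north add S T S S ⇒ small north add north add T S S ⇒ small north add north add add S S ⇒ small north add north add add north add S ⇒ small north add north add add north add north add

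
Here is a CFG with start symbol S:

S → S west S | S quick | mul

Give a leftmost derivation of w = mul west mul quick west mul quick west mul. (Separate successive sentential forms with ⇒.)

S ⇒ S west S   [S → S west S]
S west S ⇒ S quick west S   [S → S quick]
S quick west S ⇒ S west S quick west S   [S → S west S]
S west S quick west S ⇒ S west S west S quick west S   [S → S west S]
S west S west S quick west S ⇒ mul west S west S quick west S   [S → mul]
mul west S west S quick west S ⇒ mul west S quick west S quick west S   [S → S quick]
mul west S quick west S quick west S ⇒ mul west mul quick west S quick west S   [S → mul]
mul west mul quick west S quick west S ⇒ mul west mul quick west mul quick west S   [S → mul]
mul west mul quick west mul quick west S ⇒ mul west mul quick west mul quick west mul   [S → mul]

S ⇒ S west S ⇒ S quick west S ⇒ S west S quick west S ⇒ S west S west S quick west S ⇒ mul west S west S quick west S ⇒ mul west S quick west S quick west S ⇒ mul west mul quick west S quick west S ⇒ mul west mul quick west mul quick west S ⇒ mul west mul quick west mul quick west mul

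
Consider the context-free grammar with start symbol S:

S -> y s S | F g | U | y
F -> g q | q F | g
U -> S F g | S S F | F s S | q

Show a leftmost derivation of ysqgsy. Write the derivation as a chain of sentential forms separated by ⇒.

S ⇒ ysS   [S -> y s S]
ysS ⇒ ysU   [S -> U]
ysU ⇒ ysFsS   [U -> F s S]
ysFsS ⇒ ysqFsS   [F -> q F]
ysqFsS ⇒ ysqgsS   [F -> g]
ysqgsS ⇒ ysqgsy   [S -> y]

S ⇒ ysS ⇒ ysU ⇒ ysFsS ⇒ ysqFsS ⇒ ysqgsS ⇒ ysqgsy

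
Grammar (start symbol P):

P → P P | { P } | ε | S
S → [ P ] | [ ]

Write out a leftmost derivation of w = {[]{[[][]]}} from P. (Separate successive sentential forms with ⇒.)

P ⇒ {P} ⇒ {PP} ⇒ {SP} ⇒ {[]P} ⇒ {[]{P}} ⇒ {[]{S}} ⇒ {[]{[P]}} ⇒ {[]{[PP]}} ⇒ {[]{[SP]}} ⇒ {[]{[[]P]}} ⇒ {[]{[[]S]}} ⇒ {[]{[[][]]}}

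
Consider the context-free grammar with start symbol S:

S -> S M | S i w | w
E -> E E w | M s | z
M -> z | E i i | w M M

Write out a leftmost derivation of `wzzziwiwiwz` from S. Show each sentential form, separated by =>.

S => SM => SiwM => SiwiwM => SiwiwiwM => SMiwiwiwM => SMMiwiwiwM => SMMMiwiwiwM => wMMMiwiwiwM => wzMMiwiwiwM => wzzMiwiwiwM => wzzziwiwiwM => wzzziwiwiwz

S => SM   [S -> S M]
SM => SiwM   [S -> S i w]
SiwM => SiwiwM   [S -> S i w]
SiwiwM => SiwiwiwM   [S -> S i w]
SiwiwiwM => SMiwiwiwM   [S -> S M]
SMiwiwiwM => SMMiwiwiwM   [S -> S M]
SMMiwiwiwM => SMMMiwiwiwM   [S -> S M]
SMMMiwiwiwM => wMMMiwiwiwM   [S -> w]
wMMMiwiwiwM => wzMMiwiwiwM   [M -> z]
wzMMiwiwiwM => wzzMiwiwiwM   [M -> z]
wzzMiwiwiwM => wzzziwiwiwM   [M -> z]
wzzziwiwiwM => wzzziwiwiwz   [M -> z]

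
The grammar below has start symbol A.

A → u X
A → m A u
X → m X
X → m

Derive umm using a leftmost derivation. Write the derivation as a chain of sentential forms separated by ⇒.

A ⇒ uX ⇒ umX ⇒ umm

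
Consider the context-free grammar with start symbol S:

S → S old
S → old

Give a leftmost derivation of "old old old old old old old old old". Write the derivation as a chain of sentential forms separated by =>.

S => S old => S old old => S old old old => S old old old old => S old old old old old => S old old old old old old => S old old old old old old old => S old old old old old old old old => old old old old old old old old old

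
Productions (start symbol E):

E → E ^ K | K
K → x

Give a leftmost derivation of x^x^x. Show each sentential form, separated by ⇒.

E ⇒ E^K ⇒ E^K^K ⇒ K^K^K ⇒ x^K^K ⇒ x^x^K ⇒ x^x^x

E ⇒ E^K   [E → E ^ K]
E^K ⇒ E^K^K   [E → E ^ K]
E^K^K ⇒ K^K^K   [E → K]
K^K^K ⇒ x^K^K   [K → x]
x^K^K ⇒ x^x^K   [K → x]
x^x^K ⇒ x^x^x   [K → x]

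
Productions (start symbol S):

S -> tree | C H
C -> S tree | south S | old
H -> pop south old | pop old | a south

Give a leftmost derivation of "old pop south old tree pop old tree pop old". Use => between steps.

S => C H   [S -> C H]
C H => S tree H   [C -> S tree]
S tree H => C H tree H   [S -> C H]
C H tree H => S tree H tree H   [C -> S tree]
S tree H tree H => C H tree H tree H   [S -> C H]
C H tree H tree H => old H tree H tree H   [C -> old]
old H tree H tree H => old pop south old tree H tree H   [H -> pop south old]
old pop south old tree H tree H => old pop south old tree pop old tree H   [H -> pop old]
old pop south old tree pop old tree H => old pop south old tree pop old tree pop old   [H -> pop old]

S => C H => S tree H => C H tree H => S tree H tree H => C H tree H tree H => old H tree H tree H => old pop south old tree H tree H => old pop south old tree pop old tree H => old pop south old tree pop old tree pop old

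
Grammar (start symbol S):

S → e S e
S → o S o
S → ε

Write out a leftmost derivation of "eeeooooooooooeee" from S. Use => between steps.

S => eSe   [S → e S e]
eSe => eeSee   [S → e S e]
eeSee => eeeSeee   [S → e S e]
eeeSeee => eeeoSoeee   [S → o S o]
eeeoSoeee => eeeooSooeee   [S → o S o]
eeeooSooeee => eeeoooSoooeee   [S → o S o]
eeeoooSoooeee => eeeooooSooooeee   [S → o S o]
eeeooooSooooeee => eeeoooooSoooooeee   [S → o S o]
eeeoooooSoooooeee => eeeooooooooooeee   [S → ε]

S => eSe => eeSee => eeeSeee => eeeoSoeee => eeeooSooeee => eeeoooSoooeee => eeeooooSooooeee => eeeoooooSoooooeee => eeeooooooooooeee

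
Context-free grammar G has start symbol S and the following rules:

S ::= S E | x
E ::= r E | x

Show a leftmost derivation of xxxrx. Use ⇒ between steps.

S ⇒ SE   [S ::= S E]
SE ⇒ SEE   [S ::= S E]
SEE ⇒ SEEE   [S ::= S E]
SEEE ⇒ xEEE   [S ::= x]
xEEE ⇒ xxEE   [E ::= x]
xxEE ⇒ xxxE   [E ::= x]
xxxE ⇒ xxxrE   [E ::= r E]
xxxrE ⇒ xxxrx   [E ::= x]

S ⇒ SE ⇒ SEE ⇒ SEEE ⇒ xEEE ⇒ xxEE ⇒ xxxE ⇒ xxxrE ⇒ xxxrx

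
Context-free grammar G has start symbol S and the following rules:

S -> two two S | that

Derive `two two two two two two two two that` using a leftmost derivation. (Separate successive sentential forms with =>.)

S => two two S => two two two two S => two two two two two two S => two two two two two two two two S => two two two two two two two two that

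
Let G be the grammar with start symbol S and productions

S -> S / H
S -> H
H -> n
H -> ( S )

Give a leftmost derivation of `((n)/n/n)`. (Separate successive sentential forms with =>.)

S => H => (S) => (S/H) => (S/H/H) => (H/H/H) => ((S)/H/H) => ((H)/H/H) => ((n)/H/H) => ((n)/n/H) => ((n)/n/n)

S => H   [S -> H]
H => (S)   [H -> ( S )]
(S) => (S/H)   [S -> S / H]
(S/H) => (S/H/H)   [S -> S / H]
(S/H/H) => (H/H/H)   [S -> H]
(H/H/H) => ((S)/H/H)   [H -> ( S )]
((S)/H/H) => ((H)/H/H)   [S -> H]
((H)/H/H) => ((n)/H/H)   [H -> n]
((n)/H/H) => ((n)/n/H)   [H -> n]
((n)/n/H) => ((n)/n/n)   [H -> n]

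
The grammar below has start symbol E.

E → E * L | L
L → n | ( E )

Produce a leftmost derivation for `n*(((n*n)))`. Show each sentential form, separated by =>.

E => E*L => L*L => n*L => n*(E) => n*(L) => n*((E)) => n*((L)) => n*(((E))) => n*(((E*L))) => n*(((L*L))) => n*(((n*L))) => n*(((n*n)))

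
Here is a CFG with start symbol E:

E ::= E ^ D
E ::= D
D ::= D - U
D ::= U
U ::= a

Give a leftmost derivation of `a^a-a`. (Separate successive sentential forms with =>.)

E => E^D   [E ::= E ^ D]
E^D => D^D   [E ::= D]
D^D => U^D   [D ::= U]
U^D => a^D   [U ::= a]
a^D => a^D-U   [D ::= D - U]
a^D-U => a^U-U   [D ::= U]
a^U-U => a^a-U   [U ::= a]
a^a-U => a^a-a   [U ::= a]

E => E^D => D^D => U^D => a^D => a^D-U => a^U-U => a^a-U => a^a-a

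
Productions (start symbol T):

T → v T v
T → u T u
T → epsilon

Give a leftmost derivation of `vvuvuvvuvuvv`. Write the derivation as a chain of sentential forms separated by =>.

T => vTv => vvTvv => vvuTuvv => vvuvTvuvv => vvuvuTuvuvv => vvuvuvTvuvuvv => vvuvuvvuvuvv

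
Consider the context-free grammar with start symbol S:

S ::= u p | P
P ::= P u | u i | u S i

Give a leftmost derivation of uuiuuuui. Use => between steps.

S => P => uSi => uPi => uPui => uPuui => uPuuui => uPuuuui => uuiuuuui

S => P   [S ::= P]
P => uSi   [P ::= u S i]
uSi => uPi   [S ::= P]
uPi => uPui   [P ::= P u]
uPui => uPuui   [P ::= P u]
uPuui => uPuuui   [P ::= P u]
uPuuui => uPuuuui   [P ::= P u]
uPuuuui => uuiuuuui   [P ::= u i]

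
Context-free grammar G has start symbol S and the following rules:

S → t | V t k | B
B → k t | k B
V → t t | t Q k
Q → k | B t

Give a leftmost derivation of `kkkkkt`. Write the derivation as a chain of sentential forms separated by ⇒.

S ⇒ B   [S → B]
B ⇒ kB   [B → k B]
kB ⇒ kkB   [B → k B]
kkB ⇒ kkkB   [B → k B]
kkkB ⇒ kkkkB   [B → k B]
kkkkB ⇒ kkkkkt   [B → k t]

S ⇒ B ⇒ kB ⇒ kkB ⇒ kkkB ⇒ kkkkB ⇒ kkkkkt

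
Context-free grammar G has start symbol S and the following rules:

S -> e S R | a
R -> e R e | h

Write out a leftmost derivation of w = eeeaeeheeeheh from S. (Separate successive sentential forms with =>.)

S => eSR   [S -> e S R]
eSR => eeSRR   [S -> e S R]
eeSRR => eeeSRRR   [S -> e S R]
eeeSRRR => eeeaRRR   [S -> a]
eeeaRRR => eeeaeReRR   [R -> e R e]
eeeaeReRR => eeeaeeReeRR   [R -> e R e]
eeeaeeReeRR => eeeaeeheeRR   [R -> h]
eeeaeeheeRR => eeeaeeheeeReR   [R -> e R e]
eeeaeeheeeReR => eeeaeeheeeheR   [R -> h]
eeeaeeheeeheR => eeeaeeheeeheh   [R -> h]

S => eSR => eeSRR => eeeSRRR => eeeaRRR => eeeaeReRR => eeeaeeReeRR => eeeaeeheeRR => eeeaeeheeeReR => eeeaeeheeeheR => eeeaeeheeeheh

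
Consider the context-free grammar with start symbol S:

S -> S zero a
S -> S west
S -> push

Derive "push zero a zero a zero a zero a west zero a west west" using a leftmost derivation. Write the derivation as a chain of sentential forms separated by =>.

S => S west => S west west => S zero a west west => S west zero a west west => S zero a west zero a west west => S zero a zero a west zero a west west => S zero a zero a zero a west zero a west west => S zero a zero a zero a zero a west zero a west west => push zero a zero a zero a zero a west zero a west west

S => S west   [S -> S west]
S west => S west west   [S -> S west]
S west west => S zero a west west   [S -> S zero a]
S zero a west west => S west zero a west west   [S -> S west]
S west zero a west west => S zero a west zero a west west   [S -> S zero a]
S zero a west zero a west west => S zero a zero a west zero a west west   [S -> S zero a]
S zero a zero a west zero a west west => S zero a zero a zero a west zero a west west   [S -> S zero a]
S zero a zero a zero a west zero a west west => S zero a zero a zero a zero a west zero a west west   [S -> S zero a]
S zero a zero a zero a zero a west zero a west west => push zero a zero a zero a zero a west zero a west west   [S -> push]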